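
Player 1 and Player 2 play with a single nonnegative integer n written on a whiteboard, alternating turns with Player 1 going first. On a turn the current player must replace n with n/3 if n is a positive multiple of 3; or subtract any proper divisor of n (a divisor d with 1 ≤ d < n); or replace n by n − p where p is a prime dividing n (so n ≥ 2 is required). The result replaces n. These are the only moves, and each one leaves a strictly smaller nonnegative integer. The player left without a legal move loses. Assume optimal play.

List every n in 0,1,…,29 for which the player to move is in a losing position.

Label each position W (a win for the player to move) or L (a loss). A position with no legal move is L; any other position is W exactly when some move reaches an L, and L when every move reaches a W.
n=0: no move → L
n=1: no move → L
n=2: can move to 0, which is L ⇒ W
n=3: can move to 0, which is L ⇒ W
n=4: moves to 2(W), 3(W); every one is W ⇒ L
n=5: can move to 0, which is L ⇒ W
n=6: can move to 4, which is L ⇒ W
n=7: can move to 0, which is L ⇒ W
n=8: can move to 4, which is L ⇒ W
n=9: moves to 3(W), 6(W), 8(W); every one is W ⇒ L
n=10: can move to 9, which is L ⇒ W
n=11: can move to 0, which is L ⇒ W
n=12: can move to 4, which is L ⇒ W
n=13: can move to 0, which is L ⇒ W
n=14: moves to 7(W), 12(W), 13(W); every one is W ⇒ L
n=15: can move to 14, which is L ⇒ W
n=16: can move to 14, which is L ⇒ W
n=17: can move to 0, which is L ⇒ W
n=18: can move to 9, which is L ⇒ W
n=19: can move to 0, which is L ⇒ W
n=20: moves to 10(W), 15(W), 16(W), 18(W), 19(W); every one is W ⇒ L
n=21: can move to 14, which is L ⇒ W
n=22: can move to 20, which is L ⇒ W
n=23: can move to 0, which is L ⇒ W
n=24: can move to 20, which is L ⇒ W
n=25: can move to 20, which is L ⇒ W
n=26: moves to 13(W), 24(W), 25(W); every one is W ⇒ L
n=27: can move to 9, which is L ⇒ W
n=28: can move to 14, which is L ⇒ W
n=29: can move to 0, which is L ⇒ W
The losing starting values of n are exactly the entries labelled L in this table (7 of them).

0, 1, 4, 9, 14, 20, 26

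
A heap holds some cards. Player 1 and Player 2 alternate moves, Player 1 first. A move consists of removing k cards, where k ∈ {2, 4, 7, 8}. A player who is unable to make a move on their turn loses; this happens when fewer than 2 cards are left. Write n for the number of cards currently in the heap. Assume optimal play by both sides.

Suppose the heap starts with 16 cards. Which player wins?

Label each position W (a win for the player to move) or L (a loss). A position with no legal move is L; any other position is W exactly when some move reaches an L, and L when every move reaches a W.
n=0: no move → L
n=1: no move → L
n=2: →0(L), so W
n=3: →1(L), so W
n=4: →0(L), so W
n=5: →1(L), so W
n=6: →4(W), 2(W) — all W, so L
n=7: →0(L), so W
n=8: →6(L), so W
n=9: →1(L), so W
n=10: →6(L), so W
n=11: →9(W), 7(W), 4(W), 3(W) — all W, so L
n=12: →10(W), 8(W), 5(W), 4(W) — all W, so L
n=13: →11(L), so W
n=14: →12(L), so W
n=15: →11(L), so W
n=16: →12(L), so W
The starting position 16 is W: Player 1 should remove 4, leaving 12, handing over an L position.

Player 1 wins.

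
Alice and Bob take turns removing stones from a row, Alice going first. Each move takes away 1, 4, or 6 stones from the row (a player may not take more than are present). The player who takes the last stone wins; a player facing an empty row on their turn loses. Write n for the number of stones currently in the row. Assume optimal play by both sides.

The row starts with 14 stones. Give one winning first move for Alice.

Remove 4, leaving 10.

Build the W/L table. Terminal = L. A non-terminal position is W if it has a move to some L; otherwise it is L.
n=0: no move → L
n=1: can move to 0, which is L ⇒ W
n=2: the only move is to 1(W), a W ⇒ L
n=3: can move to 2, which is L ⇒ W
n=4: can move to 0, which is L ⇒ W
n=5: moves to 4(W), 1(W); every one is W ⇒ L
n=6: can move to 5, which is L ⇒ W
n=7: moves to 6(W), 3(W), 1(W); every one is W ⇒ L
n=8: can move to 7, which is L ⇒ W
n=9: can move to 5, which is L ⇒ W
n=10: moves to 9(W), 6(W), 4(W); every one is W ⇒ L
n=11: can move to 10, which is L ⇒ W
n=12: moves to 11(W), 8(W), 6(W); every one is W ⇒ L
n=13: can move to 12, which is L ⇒ W
n=14: can move to 10, which is L ⇒ W
From 14, the L positions reachable in one move are: 10.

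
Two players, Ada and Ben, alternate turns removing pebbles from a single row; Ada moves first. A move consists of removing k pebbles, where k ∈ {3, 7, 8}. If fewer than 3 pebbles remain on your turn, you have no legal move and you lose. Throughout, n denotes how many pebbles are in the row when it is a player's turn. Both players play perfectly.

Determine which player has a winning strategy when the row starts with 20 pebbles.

Ada wins.

Classify positions by backward induction: terminal positions (no move available) are L. From any other position, the mover wins iff some move reaches an L.
n=0: no move → L
n=1: no move → L
n=2: no move → L
n=3: W (go to 0, an L position)
n=4: W (go to 1, an L position)
n=5: W (go to 2, an L position)
n=6: L (sole option 3(W) is W)
n=7: W (go to 0, an L position)
n=8: W (go to 1, an L position)
n=9: W (go to 6, an L position)
n=10: W (go to 2, an L position)
n=11: L (options 8(W), 4(W), 3(W) are all W)
n=12: L (options 9(W), 5(W), 4(W) are all W)
n=13: W (go to 6, an L position)
n=14: W (go to 11, an L position)
n=15: W (go to 12, an L position)
n=16: L (options 13(W), 9(W), 8(W) are all W)
n=17: L (options 14(W), 10(W), 9(W) are all W)
n=18: W (go to 11, an L position)
n=19: W (go to 16, an L position)
n=20: W (go to 17, an L position)
The starting position 20 is W: Ada should remove 3, leaving 17, handing over an L position.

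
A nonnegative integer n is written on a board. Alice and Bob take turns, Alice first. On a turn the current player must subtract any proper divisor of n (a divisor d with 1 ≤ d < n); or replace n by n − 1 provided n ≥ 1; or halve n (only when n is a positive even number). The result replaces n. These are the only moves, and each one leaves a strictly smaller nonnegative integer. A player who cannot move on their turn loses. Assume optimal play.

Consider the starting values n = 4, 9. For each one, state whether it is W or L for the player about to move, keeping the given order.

Use the standard recursion: the mover loses at a terminal position; elsewhere, the mover wins exactly when some move hands the opponent an L position.
n=0: no move → L
n=1: W (go to 0, an L position)
n=2: L (sole option 1(W) is W)
n=3: W (go to 2, an L position)
n=4: W (go to 2, an L position)
n=5: L (sole option 4(W) is W)
n=6: W (go to 5, an L position)
n=7: L (sole option 6(W) is W)
n=8: W (go to 7, an L position)
n=9: L (options 6(W), 8(W) are all W)

4: W, 9: L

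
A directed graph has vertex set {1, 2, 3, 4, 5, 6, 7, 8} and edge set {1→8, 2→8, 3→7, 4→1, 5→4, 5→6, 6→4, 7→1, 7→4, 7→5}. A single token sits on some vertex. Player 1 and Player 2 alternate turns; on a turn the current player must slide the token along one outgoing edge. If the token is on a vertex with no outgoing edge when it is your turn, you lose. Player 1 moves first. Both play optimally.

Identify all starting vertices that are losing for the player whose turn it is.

Compute win/loss labels from the base case upward. A position with no move is L. Any other position is W if it can reach an L in one move, else L.
Every edge goes from a vertex to one that appears earlier in the order 8, 1, 4, 6, 5, 7, 2, 3, so processing vertices in that order labels each vertex after all of its successors.
8: no outgoing edge → L
1: can move to 8, which is L ⇒ W
4: the only move is to 1(W), a W ⇒ L
6: can move to 4, which is L ⇒ W
5: can move to 4, which is L ⇒ W
7: can move to 4, which is L ⇒ W
2: can move to 8, which is L ⇒ W
3: the only move is to 7(W), a W ⇒ L
The losing starting vertices are exactly the entries labelled L in this table (3 of them).

3, 4, 8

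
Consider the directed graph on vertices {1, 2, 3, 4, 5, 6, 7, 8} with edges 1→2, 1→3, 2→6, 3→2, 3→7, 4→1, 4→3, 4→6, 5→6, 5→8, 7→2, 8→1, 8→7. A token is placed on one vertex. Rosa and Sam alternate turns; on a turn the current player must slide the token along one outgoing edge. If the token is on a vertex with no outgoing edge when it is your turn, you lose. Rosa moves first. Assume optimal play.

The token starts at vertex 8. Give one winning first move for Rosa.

Compute win/loss labels from the base case upward. A position with no move is L. Any other position is W if it can reach an L in one move, else L.
Every edge goes from a vertex to one that appears earlier in the order 6, 2, 7, 3, 1, 4, 8, 5, so processing vertices in that order labels each vertex after all of its successors.
6: no outgoing edge → L
2: reaches L-position 6 → W
7: only reaches 2(W), which is W → L
3: reaches L-position 7 → W
1: only reaches 3(W), 2(W), all W → L
4: reaches L-position 1 → W
8: reaches L-position 1 → W
5: reaches L-position 6 → W
From 8, the L positions reachable in one move are: 1, 7. Any move reaching one of these is winning.

Move to 1.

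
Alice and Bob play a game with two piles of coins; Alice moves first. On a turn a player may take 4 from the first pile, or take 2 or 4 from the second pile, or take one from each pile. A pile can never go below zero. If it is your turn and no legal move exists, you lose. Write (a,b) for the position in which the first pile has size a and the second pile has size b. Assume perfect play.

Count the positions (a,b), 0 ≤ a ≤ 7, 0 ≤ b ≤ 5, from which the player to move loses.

16

Compute win/loss labels from the base case upward. A position with no move is L. Any other position is W if it can reach an L in one move, else L.
Every move lowers a or b (never raises either), so fill the grid row by row in increasing a, and left to right within a row: each cell's successors are then already labelled.
      b=0  b=1  b=2  b=3  b=4  b=5
a=0:    L    L    W    W    W    W
a=1:    L    W    W    L    W    W
a=2:    L    W    W    L    W    W
a=3:    L    W    W    L    W    W
a=4:    W    W    L    L    W    W
a=5:    W    L    L    W    W    W
a=6:    W    L    W    W    L    W
a=7:    W    L    W    W    L    W
Cells with no legal move (terminal, hence L): (0,0), (0,1), (1,0), (2,0), (3,0).
The remaining L cells, each justified by listing all of its moves:
(1,3): moves to (1,1)(W), (0,2)(W); every one is W ⇒ L
(2,3): moves to (2,1)(W), (1,2)(W); every one is W ⇒ L
(3,3): moves to (3,1)(W), (2,2)(W); every one is W ⇒ L
(4,2): moves to (0,2)(W), (4,0)(W), (3,1)(W); every one is W ⇒ L
(4,3): moves to (0,3)(W), (4,1)(W), (3,2)(W); every one is W ⇒ L
(5,1): moves to (1,1)(W), (4,0)(W); every one is W ⇒ L
(5,2): moves to (1,2)(W), (5,0)(W), (4,1)(W); every one is W ⇒ L
(6,1): moves to (2,1)(W), (5,0)(W); every one is W ⇒ L
(6,4): moves to (2,4)(W), (6,2)(W), (6,0)(W), (5,3)(W); every one is W ⇒ L
(7,1): moves to (3,1)(W), (6,0)(W); every one is W ⇒ L
(7,4): moves to (3,4)(W), (7,2)(W), (7,0)(W), (6,3)(W); every one is W ⇒ L
Every other cell has at least one move into one of the L cells above, so it is W.
L cells per row: a=0: 2, a=1: 2, a=2: 2, a=3: 2, a=4: 2, a=5: 2, a=6: 2, a=7: 2; total 16.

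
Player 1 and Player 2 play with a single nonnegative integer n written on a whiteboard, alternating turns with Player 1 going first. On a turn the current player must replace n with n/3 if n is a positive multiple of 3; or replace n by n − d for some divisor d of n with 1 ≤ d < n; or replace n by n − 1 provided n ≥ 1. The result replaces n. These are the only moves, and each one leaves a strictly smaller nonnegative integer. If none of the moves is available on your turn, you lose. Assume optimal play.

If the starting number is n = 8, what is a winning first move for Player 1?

Move to 7.

Use the standard recursion: the mover loses at a terminal position; elsewhere, the mover wins exactly when some move hands the opponent an L position.
n=0: no move → L
n=1: reaches L-position 0 → W
n=2: only reaches 1(W), which is W → L
n=3: reaches L-position 2 → W
n=4: reaches L-position 2 → W
n=5: only reaches 4(W), which is W → L
n=6: reaches L-position 2 → W
n=7: only reaches 6(W), which is W → L
n=8: reaches L-position 7 → W
From 8, the L positions reachable in one move are: 7.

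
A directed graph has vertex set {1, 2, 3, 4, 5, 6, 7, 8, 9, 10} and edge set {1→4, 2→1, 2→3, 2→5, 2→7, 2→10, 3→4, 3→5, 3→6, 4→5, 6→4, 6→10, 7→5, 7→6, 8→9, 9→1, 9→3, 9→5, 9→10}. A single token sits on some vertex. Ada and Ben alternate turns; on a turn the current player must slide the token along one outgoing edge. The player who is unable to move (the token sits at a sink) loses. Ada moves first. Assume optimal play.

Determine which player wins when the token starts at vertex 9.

Ada wins.

Classify positions by backward induction: terminal positions (no move available) are L. From any other position, the mover wins iff some move reaches an L.
Every edge goes from a vertex to one that appears earlier in the order 10, 5, 4, 6, 3, 1, 9, 7, 2, 8, so processing vertices in that order labels each vertex after all of its successors.
10: no outgoing edge → L
5: no outgoing edge → L
4: →5(L), so W
6: →10(L), so W
3: →5(L), so W
1: →4(W) only, which is W, so L
9: →1(L), so W
7: →5(L), so W
2: →1(L), so W
8: →9(W) only, which is W, so L
From 9 Ada can move to 1, reaching an L position.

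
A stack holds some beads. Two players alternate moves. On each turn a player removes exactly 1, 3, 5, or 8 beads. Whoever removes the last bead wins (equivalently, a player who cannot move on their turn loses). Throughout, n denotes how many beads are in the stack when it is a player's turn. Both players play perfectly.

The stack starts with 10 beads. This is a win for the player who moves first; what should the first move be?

Remove 8, leaving 2.

Compute win/loss labels from the base case upward. A position with no move is L. Any other position is W if it can reach an L in one move, else L.
n=0: no move → L
n=1: can move to 0, which is L ⇒ W
n=2: the only move is to 1(W), a W ⇒ L
n=3: can move to 2, which is L ⇒ W
n=4: moves to 3(W), 1(W); every one is W ⇒ L
n=5: can move to 4, which is L ⇒ W
n=6: moves to 5(W), 3(W), 1(W); every one is W ⇒ L
n=7: can move to 6, which is L ⇒ W
n=8: can move to 0, which is L ⇒ W
n=9: can move to 6, which is L ⇒ W
n=10: can move to 2, which is L ⇒ W
From 10, the L positions reachable in one move are: 2.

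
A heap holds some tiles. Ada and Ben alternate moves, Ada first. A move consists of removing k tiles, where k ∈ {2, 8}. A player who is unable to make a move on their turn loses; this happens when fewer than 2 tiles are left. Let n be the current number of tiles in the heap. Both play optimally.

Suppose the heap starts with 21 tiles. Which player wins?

Ben wins.

Use the standard recursion: the mover loses at a terminal position; elsewhere, the mover wins exactly when some move hands the opponent an L position.
n=0: no move → L
n=1: no move → L
n=2: reaches L-position 0 → W
n=3: reaches L-position 1 → W
n=4: only reaches 2(W), which is W → L
n=5: only reaches 3(W), which is W → L
n=6: reaches L-position 4 → W
n=7: reaches L-position 5 → W
n=8: reaches L-position 0 → W
n=9: reaches L-position 1 → W
n=10: only reaches 8(W), 2(W), all W → L
n=11: only reaches 9(W), 3(W), all W → L
n=12: reaches L-position 10 → W
n=13: reaches L-position 11 → W
n=14: only reaches 12(W), 6(W), all W → L
n=15: only reaches 13(W), 7(W), all W → L
n=16: reaches L-position 14 → W
n=17: reaches L-position 15 → W
n=18: reaches L-position 10 → W
n=19: reaches L-position 11 → W
n=20: only reaches 18(W), 12(W), all W → L
n=21: only reaches 19(W), 13(W), all W → L
The starting position 21 is L: whatever Ada does, the opponent receives a W position.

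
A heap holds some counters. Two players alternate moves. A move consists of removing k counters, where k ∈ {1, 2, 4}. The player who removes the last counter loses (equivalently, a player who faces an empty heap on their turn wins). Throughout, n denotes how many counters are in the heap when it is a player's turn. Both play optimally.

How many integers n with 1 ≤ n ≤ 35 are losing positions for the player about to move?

Label each position W (a win for the player to move) or L (a loss). A position with no legal move is W; any other position is W exactly when some move reaches an L, and L when every move reaches a W.
n=0: no move; the opponent has just taken the last counter and therefore loses → W
n=1: only reaches 0(W), which is W → L
n=2: reaches L-position 1 → W
n=3: reaches L-position 1 → W
n=4: only reaches 3(W), 2(W), 0(W), all W → L
n=5: reaches L-position 4 → W
n=6: reaches L-position 4 → W
n=7: only reaches 6(W), 5(W), 3(W), all W → L
n=8: reaches L-position 7 → W
n=9: reaches L-position 7 → W
n=10: only reaches 9(W), 8(W), 6(W), all W → L
n=11: reaches L-position 10 → W
n=12: reaches L-position 10 → W
n=13: only reaches 12(W), 11(W), 9(W), all W → L
n=14: reaches L-position 13 → W
n=15: reaches L-position 13 → W
n=16: only reaches 15(W), 14(W), 12(W), all W → L
n=17: reaches L-position 16 → W
n=18: reaches L-position 16 → W
n=19: only reaches 18(W), 17(W), 15(W), all W → L
n=20: reaches L-position 19 → W
n=21: reaches L-position 19 → W
n=22: only reaches 21(W), 20(W), 18(W), all W → L
n=23: reaches L-position 22 → W
n=24: reaches L-position 22 → W
n=25: only reaches 24(W), 23(W), 21(W), all W → L
n=26: reaches L-position 25 → W
n=27: reaches L-position 25 → W
n=28: only reaches 27(W), 26(W), 24(W), all W → L
n=29: reaches L-position 28 → W
n=30: reaches L-position 28 → W
n=31: only reaches 30(W), 29(W), 27(W), all W → L
n=32: reaches L-position 31 → W
n=33: reaches L-position 31 → W
n=34: only reaches 33(W), 32(W), 30(W), all W → L
n=35: reaches L-position 34 → W
L entries with 1 ≤ n ≤ 35 (the range starts at n=1): n = 1, 4, 7, 10, 13, 16, 19, 22, 25, 28, 31, 34; that makes 12.

12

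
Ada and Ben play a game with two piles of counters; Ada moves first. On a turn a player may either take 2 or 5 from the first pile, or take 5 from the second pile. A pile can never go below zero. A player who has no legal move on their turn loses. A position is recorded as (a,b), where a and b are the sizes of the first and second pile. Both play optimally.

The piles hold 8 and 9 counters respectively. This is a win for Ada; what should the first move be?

Compute win/loss labels from the base case upward. A position with no move is L. Any other position is W if it can reach an L in one move, else L.
No move ever increases a pile, so every position that can arise here has a ≤ 8 and b ≤ 9; it is enough to label the cells with 0 ≤ a ≤ 8 and 0 ≤ b ≤ 9.
Every move lowers a or b (never raises either), so fill the grid row by row in increasing a, and left to right within a row: each cell's successors are then already labelled.
      b=0  b=1  b=2  b=3  b=4  b=5  b=6  b=7  b=8  b=9
a=0:    L    L    L    L    L    W    W    W    W    W
a=1:    L    L    L    L    L    W    W    W    W    W
a=2:    W    W    W    W    W    L    L    L    L    L
a=3:    W    W    W    W    W    L    L    L    L    L
a=4:    L    L    L    L    L    W    W    W    W    W
a=5:    W    W    W    W    W    W    W    W    W    W
a=6:    W    W    W    W    W    L    L    L    L    L
a=7:    L    L    L    L    L    W    W    W    W    W
a=8:    L    L    L    L    L    W    W    W    W    W
Cells with no legal move (terminal, hence L): (0,0), (0,1), (0,2), (0,3), (0,4), (1,0), (1,1), (1,2), (1,3), (1,4).
The remaining L cells, each justified by listing all of its moves:
(2,5): →(0,5)(W), (2,0)(W) — all W, so L
(2,6): →(0,6)(W), (2,1)(W) — all W, so L
(2,7): →(0,7)(W), (2,2)(W) — all W, so L
(2,8): →(0,8)(W), (2,3)(W) — all W, so L
(2,9): →(0,9)(W), (2,4)(W) — all W, so L
(3,5): →(1,5)(W), (3,0)(W) — all W, so L
(3,6): →(1,6)(W), (3,1)(W) — all W, so L
(3,7): →(1,7)(W), (3,2)(W) — all W, so L
(3,8): →(1,8)(W), (3,3)(W) — all W, so L
(3,9): →(1,9)(W), (3,4)(W) — all W, so L
(4,0): →(2,0)(W) only, which is W, so L
(4,1): →(2,1)(W) only, which is W, so L
(4,2): →(2,2)(W) only, which is W, so L
(4,3): →(2,3)(W) only, which is W, so L
(4,4): →(2,4)(W) only, which is W, so L
(6,5): →(4,5)(W), (1,5)(W), (6,0)(W) — all W, so L
(6,6): →(4,6)(W), (1,6)(W), (6,1)(W) — all W, so L
(6,7): →(4,7)(W), (1,7)(W), (6,2)(W) — all W, so L
(6,8): →(4,8)(W), (1,8)(W), (6,3)(W) — all W, so L
(6,9): →(4,9)(W), (1,9)(W), (6,4)(W) — all W, so L
(7,0): →(5,0)(W), (2,0)(W) — all W, so L
(7,1): →(5,1)(W), (2,1)(W) — all W, so L
(7,2): →(5,2)(W), (2,2)(W) — all W, so L
(7,3): →(5,3)(W), (2,3)(W) — all W, so L
(7,4): →(5,4)(W), (2,4)(W) — all W, so L
(8,0): →(6,0)(W), (3,0)(W) — all W, so L
(8,1): →(6,1)(W), (3,1)(W) — all W, so L
(8,2): →(6,2)(W), (3,2)(W) — all W, so L
(8,3): →(6,3)(W), (3,3)(W) — all W, so L
(8,4): →(6,4)(W), (3,4)(W) — all W, so L
Every other cell has at least one move into one of the L cells above, so it is W.
From (8,9), the L positions reachable in one move are: (6,9), (3,9), (8,4). Any move reaching one of these is winning.

Move to (6,9).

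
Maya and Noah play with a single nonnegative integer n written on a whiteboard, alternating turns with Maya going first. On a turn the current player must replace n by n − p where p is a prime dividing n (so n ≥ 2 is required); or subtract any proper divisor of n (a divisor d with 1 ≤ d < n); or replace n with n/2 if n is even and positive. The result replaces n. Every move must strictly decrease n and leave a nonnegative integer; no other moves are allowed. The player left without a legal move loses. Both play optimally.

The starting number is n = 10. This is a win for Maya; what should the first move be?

Label each position W (a win for the player to move) or L (a loss). A position with no legal move is L; any other position is W exactly when some move reaches an L, and L when every move reaches a W.
n=0: no move → L
n=1: no move → L
n=2: reaches L-position 0 → W
n=3: reaches L-position 0 → W
n=4: only reaches 2(W), 3(W), all W → L
n=5: reaches L-position 0 → W
n=6: reaches L-position 4 → W
n=7: reaches L-position 0 → W
n=8: reaches L-position 4 → W
n=9: only reaches 6(W), 8(W), all W → L
n=10: reaches L-position 9 → W
From 10, the L positions reachable in one move are: 9.

Move to 9.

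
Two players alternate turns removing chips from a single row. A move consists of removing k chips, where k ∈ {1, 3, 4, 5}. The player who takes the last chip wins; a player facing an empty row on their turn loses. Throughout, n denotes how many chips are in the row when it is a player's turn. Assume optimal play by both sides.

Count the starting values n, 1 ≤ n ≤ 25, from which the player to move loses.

Label each position W (a win for the player to move) or L (a loss). A position with no legal move is L; any other position is W exactly when some move reaches an L, and L when every move reaches a W.
n=0: no move → L
n=1: W (go to 0, an L position)
n=2: L (sole option 1(W) is W)
n=3: W (go to 2, an L position)
n=4: W (go to 0, an L position)
n=5: W (go to 2, an L position)
n=6: W (go to 2, an L position)
n=7: W (go to 2, an L position)
n=8: L (options 7(W), 5(W), 4(W), 3(W) are all W)
n=9: W (go to 8, an L position)
n=10: L (options 9(W), 7(W), 6(W), 5(W) are all W)
n=11: W (go to 10, an L position)
n=12: W (go to 8, an L position)
n=13: W (go to 10, an L position)
n=14: W (go to 10, an L position)
n=15: W (go to 10, an L position)
n=16: L (options 15(W), 13(W), 12(W), 11(W) are all W)
n=17: W (go to 16, an L position)
n=18: L (options 17(W), 15(W), 14(W), 13(W) are all W)
n=19: W (go to 18, an L position)
n=20: W (go to 16, an L position)
n=21: W (go to 18, an L position)
n=22: W (go to 18, an L position)
n=23: W (go to 18, an L position)
n=24: L (options 23(W), 21(W), 20(W), 19(W) are all W)
n=25: W (go to 24, an L position)
L entries with 1 ≤ n ≤ 25 (n=0 is outside the asked range and is not counted): n = 2, 8, 10, 16, 18, 24; that makes 6.

6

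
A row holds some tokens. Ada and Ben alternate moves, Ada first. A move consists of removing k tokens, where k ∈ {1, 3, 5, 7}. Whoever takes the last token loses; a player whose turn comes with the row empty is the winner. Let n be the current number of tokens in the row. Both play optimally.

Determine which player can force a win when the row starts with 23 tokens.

Compute win/loss labels from the base case upward. A position with no move is W. Any other position is W if it can reach an L in one move, else L.
n=0: no move; the opponent has just taken the last token and therefore loses → W
n=1: the only move is to 0(W), a W ⇒ L
n=2: can move to 1, which is L ⇒ W
n=3: moves to 2(W), 0(W); every one is W ⇒ L
n=4: can move to 3, which is L ⇒ W
n=5: moves to 4(W), 2(W), 0(W); every one is W ⇒ L
n=6: can move to 5, which is L ⇒ W
n=7: moves to 6(W), 4(W), 2(W), 0(W); every one is W ⇒ L
n=8: can move to 7, which is L ⇒ W
n=9: moves to 8(W), 6(W), 4(W), 2(W); every one is W ⇒ L
n=10: can move to 9, which is L ⇒ W
n=11: moves to 10(W), 8(W), 6(W), 4(W); every one is W ⇒ L
n=12: can move to 11, which is L ⇒ W
n=13: moves to 12(W), 10(W), 8(W), 6(W); every one is W ⇒ L
n=14: can move to 13, which is L ⇒ W
n=15: moves to 14(W), 12(W), 10(W), 8(W); every one is W ⇒ L
n=16: can move to 15, which is L ⇒ W
n=17: moves to 16(W), 14(W), 12(W), 10(W); every one is W ⇒ L
n=18: can move to 17, which is L ⇒ W
n=19: moves to 18(W), 16(W), 14(W), 12(W); every one is W ⇒ L
n=20: can move to 19, which is L ⇒ W
n=21: moves to 20(W), 18(W), 16(W), 14(W); every one is W ⇒ L
n=22: can move to 21, which is L ⇒ W
n=23: moves to 22(W), 20(W), 18(W), 16(W); every one is W ⇒ L
The starting position 23 is L: whatever Ada does, the opponent receives a W position.

Ben wins.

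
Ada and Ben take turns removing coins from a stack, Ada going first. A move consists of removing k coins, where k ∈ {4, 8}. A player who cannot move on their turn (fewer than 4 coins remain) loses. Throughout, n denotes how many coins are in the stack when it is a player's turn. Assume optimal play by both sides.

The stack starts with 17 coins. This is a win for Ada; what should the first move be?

Remove 4, leaving 13.

Classify positions by backward induction: terminal positions (no move available) are L. From any other position, the mover wins iff some move reaches an L.
n=0: no move → L
n=1: no move → L
n=2: no move → L
n=3: no move → L
n=4: reaches L-position 0 → W
n=5: reaches L-position 1 → W
n=6: reaches L-position 2 → W
n=7: reaches L-position 3 → W
n=8: reaches L-position 0 → W
n=9: reaches L-position 1 → W
n=10: reaches L-position 2 → W
n=11: reaches L-position 3 → W
n=12: only reaches 8(W), 4(W), all W → L
n=13: only reaches 9(W), 5(W), all W → L
n=14: only reaches 10(W), 6(W), all W → L
n=15: only reaches 11(W), 7(W), all W → L
n=16: reaches L-position 12 → W
n=17: reaches L-position 13 → W
From 17, the L positions reachable in one move are: 13.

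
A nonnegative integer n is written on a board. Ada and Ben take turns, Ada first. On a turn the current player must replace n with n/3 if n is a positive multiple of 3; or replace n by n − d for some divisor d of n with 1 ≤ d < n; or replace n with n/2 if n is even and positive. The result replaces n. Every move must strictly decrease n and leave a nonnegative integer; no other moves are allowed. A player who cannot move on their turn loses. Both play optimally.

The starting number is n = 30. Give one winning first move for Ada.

Move to 15.

Classify positions by backward induction: terminal positions (no move available) are L. From any other position, the mover wins iff some move reaches an L.
n=0: no move → L
n=1: no move → L
n=2: reaches L-position 1 → W
n=3: reaches L-position 1 → W
n=4: only reaches 2(W), 3(W), all W → L
n=5: reaches L-position 4 → W
n=6: reaches L-position 4 → W
n=7: only reaches 6(W), which is W → L
n=8: reaches L-position 4 → W
n=9: only reaches 3(W), 6(W), 8(W), all W → L
n=10: reaches L-position 9 → W
n=11: only reaches 10(W), which is W → L
n=12: reaches L-position 4 → W
n=13: only reaches 12(W), which is W → L
n=14: reaches L-position 7 → W
n=15: only reaches 5(W), 10(W), 12(W), 14(W), all W → L
n=16: reaches L-position 15 → W
n=17: only reaches 16(W), which is W → L
n=18: reaches L-position 9 → W
n=19: only reaches 18(W), which is W → L
n=20: reaches L-position 15 → W
n=21: reaches L-position 7 → W
n=22: reaches L-position 11 → W
n=23: only reaches 22(W), which is W → L
n=24: reaches L-position 23 → W
n=25: only reaches 20(W), 24(W), all W → L
n=26: reaches L-position 13 → W
n=27: reaches L-position 9 → W
n=28: only reaches 14(W), 21(W), 24(W), 26(W), 27(W), all W → L
n=29: reaches L-position 28 → W
n=30: reaches L-position 15 → W
From 30, the L positions reachable in one move are: 15, 25, 28. Any move reaching one of these is winning.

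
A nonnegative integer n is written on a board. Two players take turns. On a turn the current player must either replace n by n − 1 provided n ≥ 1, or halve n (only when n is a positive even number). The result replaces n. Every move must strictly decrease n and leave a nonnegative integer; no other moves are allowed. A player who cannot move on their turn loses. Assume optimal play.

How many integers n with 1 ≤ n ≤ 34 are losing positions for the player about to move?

16

Use the standard recursion: the mover loses at a terminal position; elsewhere, the mover wins exactly when some move hands the opponent an L position.
n=0: no move → L
n=1: W (go to 0, an L position)
n=2: L (sole option 1(W) is W)
n=3: W (go to 2, an L position)
n=4: W (go to 2, an L position)
n=5: L (sole option 4(W) is W)
n=6: W (go to 5, an L position)
n=7: L (sole option 6(W) is W)
n=8: W (go to 7, an L position)
n=9: L (sole option 8(W) is W)
n=10: W (go to 5, an L position)
n=11: L (sole option 10(W) is W)
n=12: W (go to 11, an L position)
n=13: L (sole option 12(W) is W)
n=14: W (go to 7, an L position)
n=15: L (sole option 14(W) is W)
n=16: W (go to 15, an L position)
n=17: L (sole option 16(W) is W)
n=18: W (go to 9, an L position)
n=19: L (sole option 18(W) is W)
n=20: W (go to 19, an L position)
n=21: L (sole option 20(W) is W)
n=22: W (go to 11, an L position)
n=23: L (sole option 22(W) is W)
n=24: W (go to 23, an L position)
n=25: L (sole option 24(W) is W)
n=26: W (go to 13, an L position)
n=27: L (sole option 26(W) is W)
n=28: W (go to 27, an L position)
n=29: L (sole option 28(W) is W)
n=30: W (go to 15, an L position)
n=31: L (sole option 30(W) is W)
n=32: W (go to 31, an L position)
n=33: L (sole option 32(W) is W)
n=34: W (go to 17, an L position)
L entries with 1 ≤ n ≤ 34 (n=0 is outside the asked range and is not counted): n = 2, 5, 7, 9, 11, 13, 15, 17, 19, 21, 23, 25, 27, 29, 31, 33; that makes 16.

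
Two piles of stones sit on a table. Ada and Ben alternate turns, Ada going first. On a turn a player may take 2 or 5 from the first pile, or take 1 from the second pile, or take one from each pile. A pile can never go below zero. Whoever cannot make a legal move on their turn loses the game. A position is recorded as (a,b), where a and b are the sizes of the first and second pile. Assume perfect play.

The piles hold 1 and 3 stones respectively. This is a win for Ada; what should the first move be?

Move to (1,2).

Work bottom-up. With no move the player to move loses. Otherwise the position is W if at least one move leads to an L position for the opponent, and L if every move leads to a W.
No move ever increases a pile, so every position that can arise here has a ≤ 1 and b ≤ 3; it is enough to label the cells with 0 ≤ a ≤ 1 and 0 ≤ b ≤ 3.
Every move lowers a or b (never raises either), so fill the grid row by row in increasing a, and left to right within a row: each cell's successors are then already labelled.
      b=0  b=1  b=2  b=3
a=0:    L    W    L    W
a=1:    L    W    L    W
Cells with no legal move (terminal, hence L): (0,0), (1,0).
The remaining L cells, each justified by listing all of its moves:
(0,2): →(0,1)(W) only, which is W, so L
(1,2): →(1,1)(W), (0,1)(W) — all W, so L
Every other cell has at least one move into one of the L cells above, so it is W.
From (1,3), the L positions reachable in one move are: (1,2), (0,2). Any move reaching one of these is winning.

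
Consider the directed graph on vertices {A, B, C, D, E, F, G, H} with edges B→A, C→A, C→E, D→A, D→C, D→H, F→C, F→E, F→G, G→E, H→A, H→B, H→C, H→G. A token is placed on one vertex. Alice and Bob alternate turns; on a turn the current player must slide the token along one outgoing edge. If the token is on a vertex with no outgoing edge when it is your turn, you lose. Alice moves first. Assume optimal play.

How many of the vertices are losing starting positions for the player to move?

2

Compute win/loss labels from the base case upward. A position with no move is L. Any other position is W if it can reach an L in one move, else L.
Every edge goes from a vertex to one that appears earlier in the order A, E, G, C, F, B, H, D, so processing vertices in that order labels each vertex after all of its successors.
A: no outgoing edge → L
E: no outgoing edge → L
G: W (go to E, an L position)
C: W (go to E, an L position)
F: W (go to E, an L position)
B: W (go to A, an L position)
H: W (go to A, an L position)
D: W (go to A, an L position)
The L vertices are A, E; that is 2 in all.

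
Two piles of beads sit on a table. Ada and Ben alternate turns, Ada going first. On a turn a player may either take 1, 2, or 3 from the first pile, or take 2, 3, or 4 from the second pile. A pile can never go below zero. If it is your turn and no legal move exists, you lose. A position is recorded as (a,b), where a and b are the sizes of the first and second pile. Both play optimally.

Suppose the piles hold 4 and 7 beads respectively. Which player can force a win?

Label each position W (a win for the player to move) or L (a loss). A position with no legal move is L; any other position is W exactly when some move reaches an L, and L when every move reaches a W.
No move ever increases a pile, so every position that can arise here has a ≤ 4 and b ≤ 7; it is enough to label the cells with 0 ≤ a ≤ 4 and 0 ≤ b ≤ 7.
Every move lowers a or b (never raises either), so fill the grid row by row in increasing a, and left to right within a row: each cell's successors are then already labelled.
      b=0  b=1  b=2  b=3  b=4  b=5  b=6  b=7
a=0:    L    L    W    W    W    W    L    L
a=1:    W    W    L    L    W    W    W    W
a=2:    W    W    W    W    L    L    W    W
a=3:    W    W    W    W    W    W    W    W
a=4:    L    L    W    W    W    W    L    L
Cells with no legal move (terminal, hence L): (0,0), (0,1).
The remaining L cells, each justified by listing all of its moves:
(0,6): →(0,4)(W), (0,3)(W), (0,2)(W) — all W, so L
(0,7): →(0,5)(W), (0,4)(W), (0,3)(W) — all W, so L
(1,2): →(0,2)(W), (1,0)(W) — all W, so L
(1,3): →(0,3)(W), (1,1)(W), (1,0)(W) — all W, so L
(2,4): →(1,4)(W), (0,4)(W), (2,2)(W), (2,1)(W), (2,0)(W) — all W, so L
(2,5): →(1,5)(W), (0,5)(W), (2,3)(W), (2,2)(W), (2,1)(W) — all W, so L
(4,0): →(3,0)(W), (2,0)(W), (1,0)(W) — all W, so L
(4,1): →(3,1)(W), (2,1)(W), (1,1)(W) — all W, so L
(4,6): →(3,6)(W), (2,6)(W), (1,6)(W), (4,4)(W), (4,3)(W), (4,2)(W) — all W, so L
(4,7): →(3,7)(W), (2,7)(W), (1,7)(W), (4,5)(W), (4,4)(W), (4,3)(W) — all W, so L
Every other cell has at least one move into one of the L cells above, so it is W.
Every move from (4,7) reaches a W position, so the mover loses.

Ben wins.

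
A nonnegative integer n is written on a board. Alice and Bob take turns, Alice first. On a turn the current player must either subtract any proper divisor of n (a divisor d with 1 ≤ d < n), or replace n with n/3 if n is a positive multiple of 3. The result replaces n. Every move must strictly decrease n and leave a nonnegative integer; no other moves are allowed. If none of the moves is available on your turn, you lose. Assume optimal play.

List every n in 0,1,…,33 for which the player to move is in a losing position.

0, 1, 4, 7, 9, 11, 13, 15, 17, 19, 23, 25, 28, 31

Use the standard recursion: the mover loses at a terminal position; elsewhere, the mover wins exactly when some move hands the opponent an L position.
n=0: no move → L
n=1: no move → L
n=2: W (go to 1, an L position)
n=3: W (go to 1, an L position)
n=4: L (options 2(W), 3(W) are all W)
n=5: W (go to 4, an L position)
n=6: W (go to 4, an L position)
n=7: L (sole option 6(W) is W)
n=8: W (go to 4, an L position)
n=9: L (options 3(W), 6(W), 8(W) are all W)
n=10: W (go to 9, an L position)
n=11: L (sole option 10(W) is W)
n=12: W (go to 4, an L position)
n=13: L (sole option 12(W) is W)
n=14: W (go to 7, an L position)
n=15: L (options 5(W), 10(W), 12(W), 14(W) are all W)
n=16: W (go to 15, an L position)
n=17: L (sole option 16(W) is W)
n=18: W (go to 9, an L position)
n=19: L (sole option 18(W) is W)
n=20: W (go to 15, an L position)
n=21: W (go to 7, an L position)
n=22: W (go to 11, an L position)
n=23: L (sole option 22(W) is W)
n=24: W (go to 23, an L position)
n=25: L (options 20(W), 24(W) are all W)
n=26: W (go to 13, an L position)
n=27: W (go to 9, an L position)
n=28: L (options 14(W), 21(W), 24(W), 26(W), 27(W) are all W)
n=29: W (go to 28, an L position)
n=30: W (go to 15, an L position)
n=31: L (sole option 30(W) is W)
n=32: W (go to 28, an L position)
n=33: W (go to 11, an L position)
The losing starting values of n are exactly the entries labelled L in this table (14 of them).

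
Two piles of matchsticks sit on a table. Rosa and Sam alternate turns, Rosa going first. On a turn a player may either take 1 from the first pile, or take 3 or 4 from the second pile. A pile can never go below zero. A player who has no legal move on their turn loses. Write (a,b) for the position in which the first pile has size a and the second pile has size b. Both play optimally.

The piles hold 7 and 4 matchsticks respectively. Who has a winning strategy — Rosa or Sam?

Sam wins.

Label each position W (a win for the player to move) or L (a loss). A position with no legal move is L; any other position is W exactly when some move reaches an L, and L when every move reaches a W.
No move ever increases a pile, so every position that can arise here has a ≤ 7 and b ≤ 4; it is enough to label the cells with 0 ≤ a ≤ 7 and 0 ≤ b ≤ 4.
Every move lowers a or b (never raises either), so fill the grid row by row in increasing a, and left to right within a row: each cell's successors are then already labelled.
      b=0  b=1  b=2  b=3  b=4
a=0:    L    L    L    W    W
a=1:    W    W    W    L    L
a=2:    L    L    L    W    W
a=3:    W    W    W    L    L
a=4:    L    L    L    W    W
a=5:    W    W    W    L    L
a=6:    L    L    L    W    W
a=7:    W    W    W    L    L
Cells with no legal move (terminal, hence L): (0,0), (0,1), (0,2).
The remaining L cells, each justified by listing all of its moves:
(1,3): L (options (0,3)(W), (1,0)(W) are all W)
(1,4): L (options (0,4)(W), (1,1)(W), (1,0)(W) are all W)
(2,0): L (sole option (1,0)(W) is W)
(2,1): L (sole option (1,1)(W) is W)
(2,2): L (sole option (1,2)(W) is W)
(3,3): L (options (2,3)(W), (3,0)(W) are all W)
(3,4): L (options (2,4)(W), (3,1)(W), (3,0)(W) are all W)
(4,0): L (sole option (3,0)(W) is W)
(4,1): L (sole option (3,1)(W) is W)
(4,2): L (sole option (3,2)(W) is W)
(5,3): L (options (4,3)(W), (5,0)(W) are all W)
(5,4): L (options (4,4)(W), (5,1)(W), (5,0)(W) are all W)
(6,0): L (sole option (5,0)(W) is W)
(6,1): L (sole option (5,1)(W) is W)
(6,2): L (sole option (5,2)(W) is W)
(7,3): L (options (6,3)(W), (7,0)(W) are all W)
(7,4): L (options (6,4)(W), (7,1)(W), (7,0)(W) are all W)
Every other cell has at least one move into one of the L cells above, so it is W.
Every move from (7,4) reaches a W position, so the mover loses.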